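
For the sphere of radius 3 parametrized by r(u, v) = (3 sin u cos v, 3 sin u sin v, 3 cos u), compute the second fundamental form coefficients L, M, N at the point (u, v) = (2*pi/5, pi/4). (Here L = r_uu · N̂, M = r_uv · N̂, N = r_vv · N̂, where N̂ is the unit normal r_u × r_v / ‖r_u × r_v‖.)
L = -3;  M = 0;  N = -15/8 - 3*sqrt(5)/8

Compute the unit normal N̂(u, v) = (sin(u)^2*cos(v)/Abs(sin(u)), sin(u)^2*sin(v)/Abs(sin(u)), sin(2*u)/(2*Abs(sin(u)))), and the second partials r_uu, r_uv, r_vv. Take dot products:
  L(u, v) = r_uu · N̂ = -3*sin(u)/Abs(sin(u)),
  M(u, v) = r_uv · N̂ = 0,
  N(u, v) = r_vv · N̂ = -3*sin(u)^3/Abs(sin(u)).
Evaluating at (u, v) = (2*pi/5, pi/4):
  L = -3, M = 0, N = -15/8 - 3*sqrt(5)/8.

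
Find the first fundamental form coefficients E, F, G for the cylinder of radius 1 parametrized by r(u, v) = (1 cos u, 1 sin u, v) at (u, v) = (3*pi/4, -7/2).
E = 1;  F = 0;  G = 1

Partials: r_u = (-sin(u), cos(u), 0), r_v = (0, 0, 1). As functions of (u, v):
  E = r_u · r_u = 1,
  F = r_u · r_v = 0,
  G = r_v · r_v = 1.
Evaluating at (u, v) = (3*pi/4, -7/2): E = 1, F = 0, G = 1.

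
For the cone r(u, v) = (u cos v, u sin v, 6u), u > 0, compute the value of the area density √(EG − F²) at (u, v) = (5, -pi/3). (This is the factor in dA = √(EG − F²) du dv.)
√(EG − F²)|_{(5, -pi/3)} = 5*sqrt(37)

E = 37, F = 0, G = u^2, so EG − F² = 37*u^2. Taking the positive square root: √(EG − F²) = sqrt(37)*Abs(u). At (u, v) = (5, -pi/3): 5*sqrt(37).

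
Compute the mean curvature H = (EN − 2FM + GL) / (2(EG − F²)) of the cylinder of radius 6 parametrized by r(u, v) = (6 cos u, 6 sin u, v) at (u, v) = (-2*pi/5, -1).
H = -1/12

With E = 36, F = 0, G = 1, L = -6, M = 0, N = 0, assemble
  H = (EN − 2FM + GL) / (2(EG − F²)) = -1/12.
At (u, v) = (-2*pi/5, -1): H = -1/12.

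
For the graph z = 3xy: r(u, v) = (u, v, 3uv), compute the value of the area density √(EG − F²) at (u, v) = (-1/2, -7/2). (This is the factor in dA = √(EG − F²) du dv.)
√(EG − F²)|_{(-1/2, -7/2)} = sqrt(454)/2

E = 9*v^2 + 1, F = 9*u*v, G = 9*u^2 + 1, so EG − F² = 9*u^2 + 9*v^2 + 1. Taking the positive square root: √(EG − F²) = sqrt(9*u^2 + 9*v^2 + 1). At (u, v) = (-1/2, -7/2): sqrt(454)/2.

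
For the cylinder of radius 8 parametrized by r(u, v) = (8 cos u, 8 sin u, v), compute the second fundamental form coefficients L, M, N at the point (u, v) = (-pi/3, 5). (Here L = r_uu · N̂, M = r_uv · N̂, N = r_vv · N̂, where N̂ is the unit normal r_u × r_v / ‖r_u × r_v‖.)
L = -8;  M = 0;  N = 0

Compute the unit normal N̂(u, v) = (cos(u), sin(u), 0), and the second partials r_uu, r_uv, r_vv. Take dot products:
  L(u, v) = r_uu · N̂ = -8,
  M(u, v) = r_uv · N̂ = 0,
  N(u, v) = r_vv · N̂ = 0.
Evaluating at (u, v) = (-pi/3, 5):
  L = -8, M = 0, N = 0.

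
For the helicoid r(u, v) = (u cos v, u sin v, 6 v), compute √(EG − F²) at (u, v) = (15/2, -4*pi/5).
√(EG − F²)|_{(15/2, -4*pi/5)} = 3*sqrt(41)/2

E = 1, F = 0, G = u^2 + 36; EG − F² = u^2 + 36; √(EG − F²) = sqrt(u^2 + 36). At the given point: 3*sqrt(41)/2.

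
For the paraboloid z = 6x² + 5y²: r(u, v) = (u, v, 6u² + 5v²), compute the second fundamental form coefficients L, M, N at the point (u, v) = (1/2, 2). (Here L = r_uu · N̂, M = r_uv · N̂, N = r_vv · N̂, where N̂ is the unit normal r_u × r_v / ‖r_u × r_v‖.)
L = 12*sqrt(437)/437;  M = 0;  N = 10*sqrt(437)/437

Compute the unit normal N̂(u, v) = (-12*u/sqrt(144*u^2 + 100*v^2 + 1), -10*v/sqrt(144*u^2 + 100*v^2 + 1), 1/sqrt(144*u^2 + 100*v^2 + 1)), and the second partials r_uu, r_uv, r_vv. Take dot products:
  L(u, v) = r_uu · N̂ = 12/sqrt(144*u^2 + 100*v^2 + 1),
  M(u, v) = r_uv · N̂ = 0,
  N(u, v) = r_vv · N̂ = 10/sqrt(144*u^2 + 100*v^2 + 1).
Evaluating at (u, v) = (1/2, 2):
  L = 12*sqrt(437)/437, M = 0, N = 10*sqrt(437)/437.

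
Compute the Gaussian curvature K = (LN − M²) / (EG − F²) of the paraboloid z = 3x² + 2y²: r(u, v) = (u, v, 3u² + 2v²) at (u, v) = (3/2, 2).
K = 6/5329

Coefficients of the first fundamental form: E = 36*u^2 + 1, F = 24*u*v, G = 16*v^2 + 1.
Coefficients of the second fundamental form: L = 6/sqrt(36*u^2 + 16*v^2 + 1), M = 0, N = 4/sqrt(36*u^2 + 16*v^2 + 1).
Assemble K = (LN − M²)/(EG − F²) = 24/(1296*u^4 + 1152*u^2*v^2 + 72*u^2 + 256*v^4 + 32*v^2 + 1). At (u, v) = (3/2, 2): K = 6/5329.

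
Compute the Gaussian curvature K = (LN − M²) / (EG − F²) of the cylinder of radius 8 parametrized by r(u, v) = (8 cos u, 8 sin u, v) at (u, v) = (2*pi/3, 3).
K = 0

Coefficients of the first fundamental form: E = 64, F = 0, G = 1.
Coefficients of the second fundamental form: L = -8, M = 0, N = 0.
Assemble K = (LN − M²)/(EG − F²) = 0. At (u, v) = (2*pi/3, 3): K = 0.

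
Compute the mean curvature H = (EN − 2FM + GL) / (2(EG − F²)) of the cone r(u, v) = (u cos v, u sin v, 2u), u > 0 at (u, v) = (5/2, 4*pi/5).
H = 2*sqrt(5)/25

With E = 5, F = 0, G = u^2, L = 0, M = 0, N = 2*sqrt(5)*u^2/(5*Abs(u)), assemble
  H = (EN − 2FM + GL) / (2(EG − F²)) = sqrt(5)/(5*Abs(u)).
At (u, v) = (5/2, 4*pi/5): H = 2*sqrt(5)/25.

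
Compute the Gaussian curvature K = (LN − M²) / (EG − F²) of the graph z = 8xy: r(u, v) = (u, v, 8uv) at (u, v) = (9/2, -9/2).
K = -64/6723649

Coefficients of the first fundamental form: E = 64*v^2 + 1, F = 64*u*v, G = 64*u^2 + 1.
Coefficients of the second fundamental form: L = 0, M = 8/sqrt(64*u^2 + 64*v^2 + 1), N = 0.
Assemble K = (LN − M²)/(EG − F²) = -64/(4096*u^4 + 8192*u^2*v^2 + 128*u^2 + 4096*v^4 + 128*v^2 + 1). At (u, v) = (9/2, -9/2): K = -64/6723649.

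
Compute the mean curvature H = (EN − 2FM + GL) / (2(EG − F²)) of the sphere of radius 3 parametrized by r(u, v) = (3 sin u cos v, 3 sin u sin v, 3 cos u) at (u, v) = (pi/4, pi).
H = -1/3

With E = 9, F = 0, G = 9*sin(u)^2, L = -3*sin(u)/Abs(sin(u)), M = 0, N = -3*sin(u)^3/Abs(sin(u)), assemble
  H = (EN − 2FM + GL) / (2(EG − F²)) = -sin(u)/(3*Abs(sin(u))).
At (u, v) = (pi/4, pi): H = -1/3.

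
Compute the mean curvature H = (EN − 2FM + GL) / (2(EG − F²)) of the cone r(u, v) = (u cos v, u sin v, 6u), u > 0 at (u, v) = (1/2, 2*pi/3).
H = 6*sqrt(37)/37

With E = 37, F = 0, G = u^2, L = 0, M = 0, N = 6*sqrt(37)*u^2/(37*Abs(u)), assemble
  H = (EN − 2FM + GL) / (2(EG − F²)) = 3*sqrt(37)/(37*Abs(u)).
At (u, v) = (1/2, 2*pi/3): H = 6*sqrt(37)/37.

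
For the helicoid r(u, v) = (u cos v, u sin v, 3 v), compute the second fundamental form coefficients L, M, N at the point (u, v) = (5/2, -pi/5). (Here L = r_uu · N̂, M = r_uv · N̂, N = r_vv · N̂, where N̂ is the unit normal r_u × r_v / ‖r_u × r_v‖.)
L = 0;  M = -6*sqrt(61)/61;  N = 0

Compute the unit normal N̂(u, v) = (3*sin(v)/sqrt(u^2 + 9), -3*cos(v)/sqrt(u^2 + 9), u/sqrt(u^2 + 9)), and the second partials r_uu, r_uv, r_vv. Take dot products:
  L(u, v) = r_uu · N̂ = 0,
  M(u, v) = r_uv · N̂ = -3/sqrt(u^2 + 9),
  N(u, v) = r_vv · N̂ = 0.
Evaluating at (u, v) = (5/2, -pi/5):
  L = 0, M = -6*sqrt(61)/61, N = 0.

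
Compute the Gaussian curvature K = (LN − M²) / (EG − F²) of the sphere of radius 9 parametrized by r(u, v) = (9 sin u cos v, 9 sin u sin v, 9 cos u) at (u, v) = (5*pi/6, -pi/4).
K = 1/81

Coefficients of the first fundamental form: E = 81, F = 0, G = 81*sin(u)^2.
Coefficients of the second fundamental form: L = -9*sin(u)/Abs(sin(u)), M = 0, N = -9*sin(u)^3/Abs(sin(u)).
Assemble K = (LN − M²)/(EG − F²) = 1/81. At (u, v) = (5*pi/6, -pi/4): K = 1/81.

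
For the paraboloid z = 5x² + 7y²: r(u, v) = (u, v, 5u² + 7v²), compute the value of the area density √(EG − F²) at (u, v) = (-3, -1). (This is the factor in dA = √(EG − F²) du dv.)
√(EG − F²)|_{(-3, -1)} = sqrt(1097)

E = 100*u^2 + 1, F = 140*u*v, G = 196*v^2 + 1, so EG − F² = 100*u^2 + 196*v^2 + 1. Taking the positive square root: √(EG − F²) = sqrt(100*u^2 + 196*v^2 + 1). At (u, v) = (-3, -1): sqrt(1097).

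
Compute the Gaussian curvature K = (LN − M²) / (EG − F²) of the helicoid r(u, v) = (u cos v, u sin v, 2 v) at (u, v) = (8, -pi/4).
K = -1/1156

Coefficients of the first fundamental form: E = 1, F = 0, G = u^2 + 4.
Coefficients of the second fundamental form: L = 0, M = -2/sqrt(u^2 + 4), N = 0.
Assemble K = (LN − M²)/(EG − F²) = -4/(u^2 + 4)^2. At (u, v) = (8, -pi/4): K = -1/1156.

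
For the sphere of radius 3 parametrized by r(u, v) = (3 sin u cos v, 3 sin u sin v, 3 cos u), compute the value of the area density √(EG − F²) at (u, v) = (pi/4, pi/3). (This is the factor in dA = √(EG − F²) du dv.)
√(EG − F²)|_{(pi/4, pi/3)} = 9*sqrt(2)/2

E = 9, F = 0, G = 9*sin(u)^2, so EG − F² = 81*sin(u)^2. Taking the positive square root: √(EG − F²) = 9*Abs(sin(u)). At (u, v) = (pi/4, pi/3): 9*sqrt(2)/2.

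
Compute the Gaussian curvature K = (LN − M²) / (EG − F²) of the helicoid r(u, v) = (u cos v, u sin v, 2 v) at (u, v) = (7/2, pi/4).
K = -64/4225

Coefficients of the first fundamental form: E = 1, F = 0, G = u^2 + 4.
Coefficients of the second fundamental form: L = 0, M = -2/sqrt(u^2 + 4), N = 0.
Assemble K = (LN − M²)/(EG − F²) = -4/(u^2 + 4)^2. At (u, v) = (7/2, pi/4): K = -64/4225.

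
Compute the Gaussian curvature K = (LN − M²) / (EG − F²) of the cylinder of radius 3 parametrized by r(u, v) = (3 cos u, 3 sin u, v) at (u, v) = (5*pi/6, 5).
K = 0

Coefficients of the first fundamental form: E = 9, F = 0, G = 1.
Coefficients of the second fundamental form: L = -3, M = 0, N = 0.
Assemble K = (LN − M²)/(EG − F²) = 0. At (u, v) = (5*pi/6, 5): K = 0.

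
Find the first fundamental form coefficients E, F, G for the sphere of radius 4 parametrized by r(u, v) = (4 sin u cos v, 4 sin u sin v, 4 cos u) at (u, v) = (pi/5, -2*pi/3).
E = 16;  F = 0;  G = 10 - 2*sqrt(5)

Partials: r_u = (4*cos(u)*cos(v), 4*sin(v)*cos(u), -4*sin(u)), r_v = (-4*sin(u)*sin(v), 4*sin(u)*cos(v), 0). As functions of (u, v):
  E = r_u · r_u = 16,
  F = r_u · r_v = 0,
  G = r_v · r_v = 16*sin(u)^2.
Evaluating at (u, v) = (pi/5, -2*pi/3): E = 16, F = 0, G = 10 - 2*sqrt(5).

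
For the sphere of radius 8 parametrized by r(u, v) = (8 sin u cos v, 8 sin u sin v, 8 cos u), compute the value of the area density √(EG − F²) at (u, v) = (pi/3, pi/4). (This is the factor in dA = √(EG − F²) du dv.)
√(EG − F²)|_{(pi/3, pi/4)} = 32*sqrt(3)

E = 64, F = 0, G = 64*sin(u)^2, so EG − F² = 4096*sin(u)^2. Taking the positive square root: √(EG − F²) = 64*Abs(sin(u)). At (u, v) = (pi/3, pi/4): 32*sqrt(3).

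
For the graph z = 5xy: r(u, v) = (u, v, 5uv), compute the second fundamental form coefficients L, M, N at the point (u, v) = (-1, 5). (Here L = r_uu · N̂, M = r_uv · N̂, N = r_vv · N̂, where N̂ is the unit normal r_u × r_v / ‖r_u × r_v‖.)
L = 0;  M = 5*sqrt(651)/651;  N = 0

Compute the unit normal N̂(u, v) = (-5*v/sqrt(25*u^2 + 25*v^2 + 1), -5*u/sqrt(25*u^2 + 25*v^2 + 1), 1/sqrt(25*u^2 + 25*v^2 + 1)), and the second partials r_uu, r_uv, r_vv. Take dot products:
  L(u, v) = r_uu · N̂ = 0,
  M(u, v) = r_uv · N̂ = 5/sqrt(25*u^2 + 25*v^2 + 1),
  N(u, v) = r_vv · N̂ = 0.
Evaluating at (u, v) = (-1, 5):
  L = 0, M = 5*sqrt(651)/651, N = 0.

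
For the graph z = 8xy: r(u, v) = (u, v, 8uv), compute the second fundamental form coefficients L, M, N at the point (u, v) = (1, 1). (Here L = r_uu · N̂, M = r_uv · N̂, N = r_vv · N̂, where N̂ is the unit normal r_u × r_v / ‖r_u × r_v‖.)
L = 0;  M = 8*sqrt(129)/129;  N = 0

Compute the unit normal N̂(u, v) = (-8*v/sqrt(64*u^2 + 64*v^2 + 1), -8*u/sqrt(64*u^2 + 64*v^2 + 1), 1/sqrt(64*u^2 + 64*v^2 + 1)), and the second partials r_uu, r_uv, r_vv. Take dot products:
  L(u, v) = r_uu · N̂ = 0,
  M(u, v) = r_uv · N̂ = 8/sqrt(64*u^2 + 64*v^2 + 1),
  N(u, v) = r_vv · N̂ = 0.
Evaluating at (u, v) = (1, 1):
  L = 0, M = 8*sqrt(129)/129, N = 0.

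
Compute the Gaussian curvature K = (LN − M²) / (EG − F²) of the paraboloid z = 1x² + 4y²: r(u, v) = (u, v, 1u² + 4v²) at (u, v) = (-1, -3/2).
K = 16/22201

Coefficients of the first fundamental form: E = 4*u^2 + 1, F = 16*u*v, G = 64*v^2 + 1.
Coefficients of the second fundamental form: L = 2/sqrt(4*u^2 + 64*v^2 + 1), M = 0, N = 8/sqrt(4*u^2 + 64*v^2 + 1).
Assemble K = (LN − M²)/(EG − F²) = 16/(16*u^4 + 512*u^2*v^2 + 8*u^2 + 4096*v^4 + 128*v^2 + 1). At (u, v) = (-1, -3/2): K = 16/22201.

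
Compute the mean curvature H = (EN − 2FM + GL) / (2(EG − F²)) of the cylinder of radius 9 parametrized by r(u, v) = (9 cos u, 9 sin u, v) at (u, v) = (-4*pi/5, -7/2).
H = -1/18

With E = 81, F = 0, G = 1, L = -9, M = 0, N = 0, assemble
  H = (EN − 2FM + GL) / (2(EG − F²)) = -1/18.
At (u, v) = (-4*pi/5, -7/2): H = -1/18.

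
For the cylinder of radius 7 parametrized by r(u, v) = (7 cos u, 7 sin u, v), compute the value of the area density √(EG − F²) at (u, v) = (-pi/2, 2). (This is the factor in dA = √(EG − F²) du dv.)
√(EG − F²)|_{(-pi/2, 2)} = 7

E = 49, F = 0, G = 1, so EG − F² = 49. Taking the positive square root: √(EG − F²) = 7. At (u, v) = (-pi/2, 2): 7.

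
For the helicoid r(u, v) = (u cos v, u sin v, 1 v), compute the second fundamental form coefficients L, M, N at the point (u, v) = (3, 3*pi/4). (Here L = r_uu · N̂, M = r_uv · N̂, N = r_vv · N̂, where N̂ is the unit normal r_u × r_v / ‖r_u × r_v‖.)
L = 0;  M = -sqrt(10)/10;  N = 0

Compute the unit normal N̂(u, v) = (sin(v)/sqrt(u^2 + 1), -cos(v)/sqrt(u^2 + 1), u/sqrt(u^2 + 1)), and the second partials r_uu, r_uv, r_vv. Take dot products:
  L(u, v) = r_uu · N̂ = 0,
  M(u, v) = r_uv · N̂ = -1/sqrt(u^2 + 1),
  N(u, v) = r_vv · N̂ = 0.
Evaluating at (u, v) = (3, 3*pi/4):
  L = 0, M = -sqrt(10)/10, N = 0.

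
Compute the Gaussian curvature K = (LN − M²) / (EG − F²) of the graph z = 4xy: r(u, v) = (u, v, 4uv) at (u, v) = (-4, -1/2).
K = -16/68121

Coefficients of the first fundamental form: E = 16*v^2 + 1, F = 16*u*v, G = 16*u^2 + 1.
Coefficients of the second fundamental form: L = 0, M = 4/sqrt(16*u^2 + 16*v^2 + 1), N = 0.
Assemble K = (LN − M²)/(EG − F²) = -16/(256*u^4 + 512*u^2*v^2 + 32*u^2 + 256*v^4 + 32*v^2 + 1). At (u, v) = (-4, -1/2): K = -16/68121.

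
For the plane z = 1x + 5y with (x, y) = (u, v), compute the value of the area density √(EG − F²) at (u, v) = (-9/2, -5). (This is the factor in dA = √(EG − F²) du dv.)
√(EG − F²)|_{(-9/2, -5)} = 3*sqrt(3)

E = 2, F = 5, G = 26, so EG − F² = 27. Taking the positive square root: √(EG − F²) = 3*sqrt(3). At (u, v) = (-9/2, -5): 3*sqrt(3).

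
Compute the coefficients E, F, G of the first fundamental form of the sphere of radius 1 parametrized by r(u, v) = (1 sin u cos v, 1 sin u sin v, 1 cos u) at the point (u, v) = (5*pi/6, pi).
E = 1;  F = 0;  G = 1/4

Partials: r_u = (cos(u)*cos(v), sin(v)*cos(u), -sin(u)), r_v = (-sin(u)*sin(v), sin(u)*cos(v), 0). As functions of (u, v):
  E = r_u · r_u = 1,
  F = r_u · r_v = 0,
  G = r_v · r_v = sin(u)^2.
Evaluating at (u, v) = (5*pi/6, pi): E = 1, F = 0, G = 1/4.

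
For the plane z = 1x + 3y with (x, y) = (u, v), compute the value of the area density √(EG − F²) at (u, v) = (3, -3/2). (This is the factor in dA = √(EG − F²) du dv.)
√(EG − F²)|_{(3, -3/2)} = sqrt(11)

E = 2, F = 3, G = 10, so EG − F² = 11. Taking the positive square root: √(EG − F²) = sqrt(11). At (u, v) = (3, -3/2): sqrt(11).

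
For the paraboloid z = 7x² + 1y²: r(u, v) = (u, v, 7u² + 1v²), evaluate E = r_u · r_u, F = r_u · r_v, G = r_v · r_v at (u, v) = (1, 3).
E = 197;  F = 84;  G = 37

Partials: r_u = (1, 0, 14*u), r_v = (0, 1, 2*v). As functions of (u, v):
  E = r_u · r_u = 196*u^2 + 1,
  F = r_u · r_v = 28*u*v,
  G = r_v · r_v = 4*v^2 + 1.
Evaluating at (u, v) = (1, 3): E = 197, F = 84, G = 37.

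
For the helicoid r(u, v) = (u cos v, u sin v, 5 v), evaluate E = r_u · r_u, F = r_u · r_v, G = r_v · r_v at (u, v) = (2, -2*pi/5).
E = 1;  F = 0;  G = 29

Partials: r_u = (cos(v), sin(v), 0), r_v = (-u*sin(v), u*cos(v), 5). As functions of (u, v):
  E = r_u · r_u = 1,
  F = r_u · r_v = 0,
  G = r_v · r_v = u^2 + 25.
Evaluating at (u, v) = (2, -2*pi/5): E = 1, F = 0, G = 29.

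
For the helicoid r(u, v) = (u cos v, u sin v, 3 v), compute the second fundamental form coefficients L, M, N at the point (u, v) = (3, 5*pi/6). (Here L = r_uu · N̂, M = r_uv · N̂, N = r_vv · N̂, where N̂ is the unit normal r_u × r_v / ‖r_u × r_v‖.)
L = 0;  M = -sqrt(2)/2;  N = 0

Compute the unit normal N̂(u, v) = (3*sin(v)/sqrt(u^2 + 9), -3*cos(v)/sqrt(u^2 + 9), u/sqrt(u^2 + 9)), and the second partials r_uu, r_uv, r_vv. Take dot products:
  L(u, v) = r_uu · N̂ = 0,
  M(u, v) = r_uv · N̂ = -3/sqrt(u^2 + 9),
  N(u, v) = r_vv · N̂ = 0.
Evaluating at (u, v) = (3, 5*pi/6):
  L = 0, M = -sqrt(2)/2, N = 0.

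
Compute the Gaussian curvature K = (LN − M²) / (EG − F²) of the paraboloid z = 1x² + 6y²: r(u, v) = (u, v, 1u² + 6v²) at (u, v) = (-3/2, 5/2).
K = 6/207025

Coefficients of the first fundamental form: E = 4*u^2 + 1, F = 24*u*v, G = 144*v^2 + 1.
Coefficients of the second fundamental form: L = 2/sqrt(4*u^2 + 144*v^2 + 1), M = 0, N = 12/sqrt(4*u^2 + 144*v^2 + 1).
Assemble K = (LN − M²)/(EG − F²) = 24/(16*u^4 + 1152*u^2*v^2 + 8*u^2 + 20736*v^4 + 288*v^2 + 1). At (u, v) = (-3/2, 5/2): K = 6/207025.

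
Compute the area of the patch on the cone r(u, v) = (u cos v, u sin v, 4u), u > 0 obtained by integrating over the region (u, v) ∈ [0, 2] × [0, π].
Area = 2*sqrt(17)*pi

Area = ∫∫ √(EG − F²) du dv with √(EG − F²) = sqrt(17)*Abs(u). Integrating over [0, 2] × [0, π] gives 2*sqrt(17)*pi.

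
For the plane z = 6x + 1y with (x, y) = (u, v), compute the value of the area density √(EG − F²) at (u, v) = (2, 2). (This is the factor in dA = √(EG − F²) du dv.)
√(EG − F²)|_{(2, 2)} = sqrt(38)

E = 37, F = 6, G = 2, so EG − F² = 38. Taking the positive square root: √(EG − F²) = sqrt(38). At (u, v) = (2, 2): sqrt(38).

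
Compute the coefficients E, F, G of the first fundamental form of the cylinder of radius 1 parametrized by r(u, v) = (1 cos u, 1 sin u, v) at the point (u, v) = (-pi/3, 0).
E = 1;  F = 0;  G = 1

Partials: r_u = (-sin(u), cos(u), 0), r_v = (0, 0, 1). As functions of (u, v):
  E = r_u · r_u = 1,
  F = r_u · r_v = 0,
  G = r_v · r_v = 1.
Evaluating at (u, v) = (-pi/3, 0): E = 1, F = 0, G = 1.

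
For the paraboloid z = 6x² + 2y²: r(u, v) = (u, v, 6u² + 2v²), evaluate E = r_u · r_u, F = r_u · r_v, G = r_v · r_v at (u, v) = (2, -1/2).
E = 577;  F = -48;  G = 5

Partials: r_u = (1, 0, 12*u), r_v = (0, 1, 4*v). As functions of (u, v):
  E = r_u · r_u = 144*u^2 + 1,
  F = r_u · r_v = 48*u*v,
  G = r_v · r_v = 16*v^2 + 1.
Evaluating at (u, v) = (2, -1/2): E = 577, F = -48, G = 5.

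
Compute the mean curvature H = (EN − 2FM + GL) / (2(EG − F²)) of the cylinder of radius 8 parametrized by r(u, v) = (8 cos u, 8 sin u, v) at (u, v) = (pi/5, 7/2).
H = -1/16

With E = 64, F = 0, G = 1, L = -8, M = 0, N = 0, assemble
  H = (EN − 2FM + GL) / (2(EG − F²)) = -1/16.
At (u, v) = (pi/5, 7/2): H = -1/16.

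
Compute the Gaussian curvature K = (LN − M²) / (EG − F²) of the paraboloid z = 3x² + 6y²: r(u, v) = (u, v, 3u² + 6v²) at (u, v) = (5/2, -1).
K = 18/34225

Coefficients of the first fundamental form: E = 36*u^2 + 1, F = 72*u*v, G = 144*v^2 + 1.
Coefficients of the second fundamental form: L = 6/sqrt(36*u^2 + 144*v^2 + 1), M = 0, N = 12/sqrt(36*u^2 + 144*v^2 + 1).
Assemble K = (LN − M²)/(EG − F²) = 72/(1296*u^4 + 10368*u^2*v^2 + 72*u^2 + 20736*v^4 + 288*v^2 + 1). At (u, v) = (5/2, -1): K = 18/34225.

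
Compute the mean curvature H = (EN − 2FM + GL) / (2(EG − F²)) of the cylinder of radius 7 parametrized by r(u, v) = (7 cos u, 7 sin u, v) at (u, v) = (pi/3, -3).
H = -1/14

With E = 49, F = 0, G = 1, L = -7, M = 0, N = 0, assemble
  H = (EN − 2FM + GL) / (2(EG − F²)) = -1/14.
At (u, v) = (pi/3, -3): H = -1/14.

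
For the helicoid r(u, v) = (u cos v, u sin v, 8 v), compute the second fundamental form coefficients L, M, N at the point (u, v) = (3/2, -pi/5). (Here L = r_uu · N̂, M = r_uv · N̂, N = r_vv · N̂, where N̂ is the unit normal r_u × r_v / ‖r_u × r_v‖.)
L = 0;  M = -16*sqrt(265)/265;  N = 0

Compute the unit normal N̂(u, v) = (8*sin(v)/sqrt(u^2 + 64), -8*cos(v)/sqrt(u^2 + 64), u/sqrt(u^2 + 64)), and the second partials r_uu, r_uv, r_vv. Take dot products:
  L(u, v) = r_uu · N̂ = 0,
  M(u, v) = r_uv · N̂ = -8/sqrt(u^2 + 64),
  N(u, v) = r_vv · N̂ = 0.
Evaluating at (u, v) = (3/2, -pi/5):
  L = 0, M = -16*sqrt(265)/265, N = 0.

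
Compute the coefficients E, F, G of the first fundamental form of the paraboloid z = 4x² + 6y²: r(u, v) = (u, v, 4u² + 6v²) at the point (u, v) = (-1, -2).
E = 65;  F = 192;  G = 577

Partials: r_u = (1, 0, 8*u), r_v = (0, 1, 12*v). As functions of (u, v):
  E = r_u · r_u = 64*u^2 + 1,
  F = r_u · r_v = 96*u*v,
  G = r_v · r_v = 144*v^2 + 1.
Evaluating at (u, v) = (-1, -2): E = 65, F = 192, G = 577.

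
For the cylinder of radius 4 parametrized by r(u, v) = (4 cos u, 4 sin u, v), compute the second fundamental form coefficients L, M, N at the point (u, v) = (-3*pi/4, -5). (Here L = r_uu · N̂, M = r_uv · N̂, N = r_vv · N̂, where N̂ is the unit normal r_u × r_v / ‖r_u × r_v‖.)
L = -4;  M = 0;  N = 0

Compute the unit normal N̂(u, v) = (cos(u), sin(u), 0), and the second partials r_uu, r_uv, r_vv. Take dot products:
  L(u, v) = r_uu · N̂ = -4,
  M(u, v) = r_uv · N̂ = 0,
  N(u, v) = r_vv · N̂ = 0.
Evaluating at (u, v) = (-3*pi/4, -5):
  L = -4, M = 0, N = 0.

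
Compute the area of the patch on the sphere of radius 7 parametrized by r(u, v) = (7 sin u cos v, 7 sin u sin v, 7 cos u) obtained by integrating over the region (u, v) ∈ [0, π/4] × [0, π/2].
Area = 49*pi*(2 - sqrt(2))/4

Area = ∫∫ √(EG − F²) du dv with √(EG − F²) = 49*Abs(sin(u)). Integrating over [0, π/4] × [0, π/2] gives 49*pi*(2 - sqrt(2))/4.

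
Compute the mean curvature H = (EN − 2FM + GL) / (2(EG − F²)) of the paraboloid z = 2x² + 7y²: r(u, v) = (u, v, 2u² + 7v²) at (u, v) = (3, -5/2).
H = 3467*sqrt(1370)/1876900

With E = 16*u^2 + 1, F = 56*u*v, G = 196*v^2 + 1, L = 4/sqrt(16*u^2 + 196*v^2 + 1), M = 0, N = 14/sqrt(16*u^2 + 196*v^2 + 1), assemble
  H = (EN − 2FM + GL) / (2(EG − F²)) = (112*u^2 + 392*v^2 + 9)/(16*u^2 + 196*v^2 + 1)^(3/2).
At (u, v) = (3, -5/2): H = 3467*sqrt(1370)/1876900.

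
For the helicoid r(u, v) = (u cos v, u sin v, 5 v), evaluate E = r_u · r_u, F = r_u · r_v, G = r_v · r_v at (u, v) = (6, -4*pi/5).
E = 1;  F = 0;  G = 61

Partials: r_u = (cos(v), sin(v), 0), r_v = (-u*sin(v), u*cos(v), 5). As functions of (u, v):
  E = r_u · r_u = 1,
  F = r_u · r_v = 0,
  G = r_v · r_v = u^2 + 25.
Evaluating at (u, v) = (6, -4*pi/5): E = 1, F = 0, G = 61.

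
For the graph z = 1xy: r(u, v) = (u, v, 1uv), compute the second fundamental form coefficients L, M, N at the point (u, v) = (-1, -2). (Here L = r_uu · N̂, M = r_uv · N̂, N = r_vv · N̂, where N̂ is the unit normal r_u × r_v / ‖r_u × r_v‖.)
L = 0;  M = sqrt(6)/6;  N = 0

Compute the unit normal N̂(u, v) = (-v/sqrt(u^2 + v^2 + 1), -u/sqrt(u^2 + v^2 + 1), 1/sqrt(u^2 + v^2 + 1)), and the second partials r_uu, r_uv, r_vv. Take dot products:
  L(u, v) = r_uu · N̂ = 0,
  M(u, v) = r_uv · N̂ = 1/sqrt(u^2 + v^2 + 1),
  N(u, v) = r_vv · N̂ = 0.
Evaluating at (u, v) = (-1, -2):
  L = 0, M = sqrt(6)/6, N = 0.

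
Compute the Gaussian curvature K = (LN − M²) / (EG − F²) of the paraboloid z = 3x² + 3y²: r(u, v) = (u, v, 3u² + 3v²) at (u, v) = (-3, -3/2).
K = 9/41209

Coefficients of the first fundamental form: E = 36*u^2 + 1, F = 36*u*v, G = 36*v^2 + 1.
Coefficients of the second fundamental form: L = 6/sqrt(36*u^2 + 36*v^2 + 1), M = 0, N = 6/sqrt(36*u^2 + 36*v^2 + 1).
Assemble K = (LN − M²)/(EG − F²) = 36/(1296*u^4 + 2592*u^2*v^2 + 72*u^2 + 1296*v^4 + 72*v^2 + 1). At (u, v) = (-3, -3/2): K = 9/41209.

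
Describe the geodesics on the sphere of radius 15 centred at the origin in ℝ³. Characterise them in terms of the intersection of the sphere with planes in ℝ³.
Geodesics on the sphere of radius 15 are great circles — circles of radius 15 obtained as the intersection of the sphere with planes through the origin (the centre of the sphere).

A curve α(t) of nonzero constant speed on the sphere of radius 15 is a geodesic iff its acceleration α̈ is everywhere normal to the surface, i.e. parallel to the radial vector α(t). Then d/dt(α × α̇) = α̇ × α̇ + α × α̈ = 0, so α × α̇ is a constant vector n ≠ 0 and α(t) · n = 0 for all t: α lies in the plane through the origin with normal n. The intersection of that plane with the sphere is a circle of radius 15 (a great circle). Conversely, a great circle traversed at constant speed has centripetal acceleration pointing at the origin, hence normal to the sphere, so every great circle is a geodesic.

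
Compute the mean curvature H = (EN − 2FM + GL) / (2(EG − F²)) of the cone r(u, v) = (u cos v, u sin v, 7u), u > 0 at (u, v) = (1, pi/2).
H = 7*sqrt(2)/20

With E = 50, F = 0, G = u^2, L = 0, M = 0, N = 7*sqrt(2)*u^2/(10*Abs(u)), assemble
  H = (EN − 2FM + GL) / (2(EG − F²)) = 7*sqrt(2)/(20*Abs(u)).
At (u, v) = (1, pi/2): H = 7*sqrt(2)/20.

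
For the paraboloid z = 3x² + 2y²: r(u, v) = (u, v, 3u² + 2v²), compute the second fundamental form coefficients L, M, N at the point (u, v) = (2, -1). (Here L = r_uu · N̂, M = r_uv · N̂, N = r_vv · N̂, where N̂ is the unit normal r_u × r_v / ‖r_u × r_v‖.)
L = 6*sqrt(161)/161;  M = 0;  N = 4*sqrt(161)/161

Compute the unit normal N̂(u, v) = (-6*u/sqrt(36*u^2 + 16*v^2 + 1), -4*v/sqrt(36*u^2 + 16*v^2 + 1), 1/sqrt(36*u^2 + 16*v^2 + 1)), and the second partials r_uu, r_uv, r_vv. Take dot products:
  L(u, v) = r_uu · N̂ = 6/sqrt(36*u^2 + 16*v^2 + 1),
  M(u, v) = r_uv · N̂ = 0,
  N(u, v) = r_vv · N̂ = 4/sqrt(36*u^2 + 16*v^2 + 1).
Evaluating at (u, v) = (2, -1):
  L = 6*sqrt(161)/161, M = 0, N = 4*sqrt(161)/161.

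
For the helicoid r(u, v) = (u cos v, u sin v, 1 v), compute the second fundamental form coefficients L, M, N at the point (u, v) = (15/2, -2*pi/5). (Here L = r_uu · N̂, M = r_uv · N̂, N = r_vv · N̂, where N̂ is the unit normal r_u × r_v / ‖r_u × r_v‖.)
L = 0;  M = -2*sqrt(229)/229;  N = 0

Compute the unit normal N̂(u, v) = (sin(v)/sqrt(u^2 + 1), -cos(v)/sqrt(u^2 + 1), u/sqrt(u^2 + 1)), and the second partials r_uu, r_uv, r_vv. Take dot products:
  L(u, v) = r_uu · N̂ = 0,
  M(u, v) = r_uv · N̂ = -1/sqrt(u^2 + 1),
  N(u, v) = r_vv · N̂ = 0.
Evaluating at (u, v) = (15/2, -2*pi/5):
  L = 0, M = -2*sqrt(229)/229, N = 0.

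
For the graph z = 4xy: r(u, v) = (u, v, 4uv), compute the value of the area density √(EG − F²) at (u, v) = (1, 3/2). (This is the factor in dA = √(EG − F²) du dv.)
√(EG − F²)|_{(1, 3/2)} = sqrt(53)

E = 16*v^2 + 1, F = 16*u*v, G = 16*u^2 + 1, so EG − F² = 16*u^2 + 16*v^2 + 1. Taking the positive square root: √(EG − F²) = sqrt(16*u^2 + 16*v^2 + 1). At (u, v) = (1, 3/2): sqrt(53).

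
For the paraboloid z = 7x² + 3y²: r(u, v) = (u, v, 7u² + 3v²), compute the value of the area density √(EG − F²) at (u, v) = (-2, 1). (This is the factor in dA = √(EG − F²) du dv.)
√(EG − F²)|_{(-2, 1)} = sqrt(821)

E = 196*u^2 + 1, F = 84*u*v, G = 36*v^2 + 1, so EG − F² = 196*u^2 + 36*v^2 + 1. Taking the positive square root: √(EG − F²) = sqrt(196*u^2 + 36*v^2 + 1). At (u, v) = (-2, 1): sqrt(821).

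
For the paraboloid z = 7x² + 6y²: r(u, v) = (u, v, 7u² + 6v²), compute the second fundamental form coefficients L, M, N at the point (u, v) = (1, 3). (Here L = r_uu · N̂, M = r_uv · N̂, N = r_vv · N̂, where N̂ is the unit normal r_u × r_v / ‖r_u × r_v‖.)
L = 14*sqrt(1493)/1493;  M = 0;  N = 12*sqrt(1493)/1493

Compute the unit normal N̂(u, v) = (-14*u/sqrt(196*u^2 + 144*v^2 + 1), -12*v/sqrt(196*u^2 + 144*v^2 + 1), 1/sqrt(196*u^2 + 144*v^2 + 1)), and the second partials r_uu, r_uv, r_vv. Take dot products:
  L(u, v) = r_uu · N̂ = 14/sqrt(196*u^2 + 144*v^2 + 1),
  M(u, v) = r_uv · N̂ = 0,
  N(u, v) = r_vv · N̂ = 12/sqrt(196*u^2 + 144*v^2 + 1).
Evaluating at (u, v) = (1, 3):
  L = 14*sqrt(1493)/1493, M = 0, N = 12*sqrt(1493)/1493.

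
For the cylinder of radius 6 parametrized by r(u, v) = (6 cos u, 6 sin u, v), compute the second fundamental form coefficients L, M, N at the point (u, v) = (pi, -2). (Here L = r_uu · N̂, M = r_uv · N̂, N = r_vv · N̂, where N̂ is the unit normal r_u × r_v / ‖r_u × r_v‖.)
L = -6;  M = 0;  N = 0

Compute the unit normal N̂(u, v) = (cos(u), sin(u), 0), and the second partials r_uu, r_uv, r_vv. Take dot products:
  L(u, v) = r_uu · N̂ = -6,
  M(u, v) = r_uv · N̂ = 0,
  N(u, v) = r_vv · N̂ = 0.
Evaluating at (u, v) = (pi, -2):
  L = -6, M = 0, N = 0.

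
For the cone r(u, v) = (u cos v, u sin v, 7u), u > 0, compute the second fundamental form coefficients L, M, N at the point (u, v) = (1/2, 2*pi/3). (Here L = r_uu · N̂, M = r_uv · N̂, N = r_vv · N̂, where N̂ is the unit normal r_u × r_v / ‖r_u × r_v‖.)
L = 0;  M = 0;  N = 7*sqrt(2)/20

Compute the unit normal N̂(u, v) = (-7*sqrt(2)*u*cos(v)/(10*Abs(u)), -7*sqrt(2)*u*sin(v)/(10*Abs(u)), sqrt(2)*u/(10*Abs(u))), and the second partials r_uu, r_uv, r_vv. Take dot products:
  L(u, v) = r_uu · N̂ = 0,
  M(u, v) = r_uv · N̂ = 0,
  N(u, v) = r_vv · N̂ = 7*sqrt(2)*u^2/(10*Abs(u)).
Evaluating at (u, v) = (1/2, 2*pi/3):
  L = 0, M = 0, N = 7*sqrt(2)/20.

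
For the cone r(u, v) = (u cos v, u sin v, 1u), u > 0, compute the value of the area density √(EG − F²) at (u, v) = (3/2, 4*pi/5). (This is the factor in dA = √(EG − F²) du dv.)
√(EG − F²)|_{(3/2, 4*pi/5)} = 3*sqrt(2)/2

E = 2, F = 0, G = u^2, so EG − F² = 2*u^2. Taking the positive square root: √(EG − F²) = sqrt(2)*Abs(u). At (u, v) = (3/2, 4*pi/5): 3*sqrt(2)/2.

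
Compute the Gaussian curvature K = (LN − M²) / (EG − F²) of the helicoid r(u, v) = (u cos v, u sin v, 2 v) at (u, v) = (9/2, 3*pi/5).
K = -64/9409

Coefficients of the first fundamental form: E = 1, F = 0, G = u^2 + 4.
Coefficients of the second fundamental form: L = 0, M = -2/sqrt(u^2 + 4), N = 0.
Assemble K = (LN − M²)/(EG − F²) = -4/(u^2 + 4)^2. At (u, v) = (9/2, 3*pi/5): K = -64/9409.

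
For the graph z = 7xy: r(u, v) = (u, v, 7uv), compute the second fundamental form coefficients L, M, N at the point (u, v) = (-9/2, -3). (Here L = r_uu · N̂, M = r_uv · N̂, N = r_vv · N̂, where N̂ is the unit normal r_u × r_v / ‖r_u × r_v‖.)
L = 0;  M = 14*sqrt(5737)/5737;  N = 0

Compute the unit normal N̂(u, v) = (-7*v/sqrt(49*u^2 + 49*v^2 + 1), -7*u/sqrt(49*u^2 + 49*v^2 + 1), 1/sqrt(49*u^2 + 49*v^2 + 1)), and the second partials r_uu, r_uv, r_vv. Take dot products:
  L(u, v) = r_uu · N̂ = 0,
  M(u, v) = r_uv · N̂ = 7/sqrt(49*u^2 + 49*v^2 + 1),
  N(u, v) = r_vv · N̂ = 0.
Evaluating at (u, v) = (-9/2, -3):
  L = 0, M = 14*sqrt(5737)/5737, N = 0.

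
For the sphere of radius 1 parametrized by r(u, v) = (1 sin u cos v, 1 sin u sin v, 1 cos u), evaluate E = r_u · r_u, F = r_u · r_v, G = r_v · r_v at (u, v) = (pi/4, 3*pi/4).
E = 1;  F = 0;  G = 1/2

Partials: r_u = (cos(u)*cos(v), sin(v)*cos(u), -sin(u)), r_v = (-sin(u)*sin(v), sin(u)*cos(v), 0). As functions of (u, v):
  E = r_u · r_u = 1,
  F = r_u · r_v = 0,
  G = r_v · r_v = sin(u)^2.
Evaluating at (u, v) = (pi/4, 3*pi/4): E = 1, F = 0, G = 1/2.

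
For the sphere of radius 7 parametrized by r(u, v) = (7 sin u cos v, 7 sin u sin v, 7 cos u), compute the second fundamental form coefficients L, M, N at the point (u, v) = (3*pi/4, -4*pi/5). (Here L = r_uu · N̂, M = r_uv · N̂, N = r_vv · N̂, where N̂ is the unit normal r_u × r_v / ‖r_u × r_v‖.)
L = -7;  M = 0;  N = -7/2

Compute the unit normal N̂(u, v) = (sin(u)^2*cos(v)/Abs(sin(u)), sin(u)^2*sin(v)/Abs(sin(u)), sin(2*u)/(2*Abs(sin(u)))), and the second partials r_uu, r_uv, r_vv. Take dot products:
  L(u, v) = r_uu · N̂ = -7*sin(u)/Abs(sin(u)),
  M(u, v) = r_uv · N̂ = 0,
  N(u, v) = r_vv · N̂ = -7*sin(u)^3/Abs(sin(u)).
Evaluating at (u, v) = (3*pi/4, -4*pi/5):
  L = -7, M = 0, N = -7/2.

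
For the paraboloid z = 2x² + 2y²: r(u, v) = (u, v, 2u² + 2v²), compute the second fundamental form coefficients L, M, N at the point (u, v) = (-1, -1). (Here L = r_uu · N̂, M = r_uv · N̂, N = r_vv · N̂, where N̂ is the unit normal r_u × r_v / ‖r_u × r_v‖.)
L = 4*sqrt(33)/33;  M = 0;  N = 4*sqrt(33)/33

Compute the unit normal N̂(u, v) = (-4*u/sqrt(16*u^2 + 16*v^2 + 1), -4*v/sqrt(16*u^2 + 16*v^2 + 1), 1/sqrt(16*u^2 + 16*v^2 + 1)), and the second partials r_uu, r_uv, r_vv. Take dot products:
  L(u, v) = r_uu · N̂ = 4/sqrt(16*u^2 + 16*v^2 + 1),
  M(u, v) = r_uv · N̂ = 0,
  N(u, v) = r_vv · N̂ = 4/sqrt(16*u^2 + 16*v^2 + 1).
Evaluating at (u, v) = (-1, -1):
  L = 4*sqrt(33)/33, M = 0, N = 4*sqrt(33)/33.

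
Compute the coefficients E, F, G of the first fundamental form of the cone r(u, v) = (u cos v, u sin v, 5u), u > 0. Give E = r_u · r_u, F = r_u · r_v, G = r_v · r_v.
E = 26;  F = 0;  G = u^2

Compute partials: r_u = (cos(v), sin(v), 5), r_v = (-u*sin(v), u*cos(v), 0). Then
  E = r_u · r_u = 26,
  F = r_u · r_v = 0,
  G = r_v · r_v = u^2.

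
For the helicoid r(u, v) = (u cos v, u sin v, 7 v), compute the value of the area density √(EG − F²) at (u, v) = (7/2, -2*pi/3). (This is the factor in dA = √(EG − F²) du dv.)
√(EG − F²)|_{(7/2, -2*pi/3)} = 7*sqrt(5)/2

E = 1, F = 0, G = u^2 + 49, so EG − F² = u^2 + 49. Taking the positive square root: √(EG − F²) = sqrt(u^2 + 49). At (u, v) = (7/2, -2*pi/3): 7*sqrt(5)/2.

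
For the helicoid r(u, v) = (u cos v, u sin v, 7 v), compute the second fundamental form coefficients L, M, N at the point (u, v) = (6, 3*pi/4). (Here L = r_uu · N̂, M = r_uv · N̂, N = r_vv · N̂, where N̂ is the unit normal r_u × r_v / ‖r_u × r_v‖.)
L = 0;  M = -7*sqrt(85)/85;  N = 0

Compute the unit normal N̂(u, v) = (7*sin(v)/sqrt(u^2 + 49), -7*cos(v)/sqrt(u^2 + 49), u/sqrt(u^2 + 49)), and the second partials r_uu, r_uv, r_vv. Take dot products:
  L(u, v) = r_uu · N̂ = 0,
  M(u, v) = r_uv · N̂ = -7/sqrt(u^2 + 49),
  N(u, v) = r_vv · N̂ = 0.
Evaluating at (u, v) = (6, 3*pi/4):
  L = 0, M = -7*sqrt(85)/85, N = 0.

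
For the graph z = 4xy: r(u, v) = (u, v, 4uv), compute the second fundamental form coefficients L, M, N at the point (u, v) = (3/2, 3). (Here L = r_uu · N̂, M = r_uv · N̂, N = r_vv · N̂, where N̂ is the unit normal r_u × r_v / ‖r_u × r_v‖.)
L = 0;  M = 4*sqrt(181)/181;  N = 0

Compute the unit normal N̂(u, v) = (-4*v/sqrt(16*u^2 + 16*v^2 + 1), -4*u/sqrt(16*u^2 + 16*v^2 + 1), 1/sqrt(16*u^2 + 16*v^2 + 1)), and the second partials r_uu, r_uv, r_vv. Take dot products:
  L(u, v) = r_uu · N̂ = 0,
  M(u, v) = r_uv · N̂ = 4/sqrt(16*u^2 + 16*v^2 + 1),
  N(u, v) = r_vv · N̂ = 0.
Evaluating at (u, v) = (3/2, 3):
  L = 0, M = 4*sqrt(181)/181, N = 0.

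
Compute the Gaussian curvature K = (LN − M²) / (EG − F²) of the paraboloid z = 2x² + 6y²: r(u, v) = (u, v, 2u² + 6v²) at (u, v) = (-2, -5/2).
K = 48/931225

Coefficients of the first fundamental form: E = 16*u^2 + 1, F = 48*u*v, G = 144*v^2 + 1.
Coefficients of the second fundamental form: L = 4/sqrt(16*u^2 + 144*v^2 + 1), M = 0, N = 12/sqrt(16*u^2 + 144*v^2 + 1).
Assemble K = (LN − M²)/(EG − F²) = 48/(256*u^4 + 4608*u^2*v^2 + 32*u^2 + 20736*v^4 + 288*v^2 + 1). At (u, v) = (-2, -5/2): K = 48/931225.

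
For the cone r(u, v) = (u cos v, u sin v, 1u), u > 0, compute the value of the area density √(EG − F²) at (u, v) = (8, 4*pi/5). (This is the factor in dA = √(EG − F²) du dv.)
√(EG − F²)|_{(8, 4*pi/5)} = 8*sqrt(2)

E = 2, F = 0, G = u^2, so EG − F² = 2*u^2. Taking the positive square root: √(EG − F²) = sqrt(2)*Abs(u). At (u, v) = (8, 4*pi/5): 8*sqrt(2).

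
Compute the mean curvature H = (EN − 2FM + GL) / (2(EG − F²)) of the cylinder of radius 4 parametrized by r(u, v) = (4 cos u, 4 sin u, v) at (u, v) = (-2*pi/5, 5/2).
H = -1/8

With E = 16, F = 0, G = 1, L = -4, M = 0, N = 0, assemble
  H = (EN − 2FM + GL) / (2(EG − F²)) = -1/8.
At (u, v) = (-2*pi/5, 5/2): H = -1/8.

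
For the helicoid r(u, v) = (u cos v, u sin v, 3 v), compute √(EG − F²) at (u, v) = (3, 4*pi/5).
√(EG − F²)|_{(3, 4*pi/5)} = 3*sqrt(2)

E = 1, F = 0, G = u^2 + 9; EG − F² = u^2 + 9; √(EG − F²) = sqrt(u^2 + 9). At the given point: 3*sqrt(2).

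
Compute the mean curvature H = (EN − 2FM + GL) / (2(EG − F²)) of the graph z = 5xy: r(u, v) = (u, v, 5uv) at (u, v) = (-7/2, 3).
H = 10500*sqrt(2129)/4532641

With E = 25*v^2 + 1, F = 25*u*v, G = 25*u^2 + 1, L = 0, M = 5/sqrt(25*u^2 + 25*v^2 + 1), N = 0, assemble
  H = (EN − 2FM + GL) / (2(EG − F²)) = -125*u*v/(25*u^2 + 25*v^2 + 1)^(3/2).
At (u, v) = (-7/2, 3): H = 10500*sqrt(2129)/4532641.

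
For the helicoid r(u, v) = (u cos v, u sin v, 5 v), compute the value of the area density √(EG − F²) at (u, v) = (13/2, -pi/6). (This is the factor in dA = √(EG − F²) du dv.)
√(EG − F²)|_{(13/2, -pi/6)} = sqrt(269)/2

E = 1, F = 0, G = u^2 + 25, so EG − F² = u^2 + 25. Taking the positive square root: √(EG − F²) = sqrt(u^2 + 25). At (u, v) = (13/2, -pi/6): sqrt(269)/2.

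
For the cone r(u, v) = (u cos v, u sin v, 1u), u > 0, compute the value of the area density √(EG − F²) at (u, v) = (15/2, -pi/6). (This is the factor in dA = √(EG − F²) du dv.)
√(EG − F²)|_{(15/2, -pi/6)} = 15*sqrt(2)/2

E = 2, F = 0, G = u^2, so EG − F² = 2*u^2. Taking the positive square root: √(EG − F²) = sqrt(2)*Abs(u). At (u, v) = (15/2, -pi/6): 15*sqrt(2)/2.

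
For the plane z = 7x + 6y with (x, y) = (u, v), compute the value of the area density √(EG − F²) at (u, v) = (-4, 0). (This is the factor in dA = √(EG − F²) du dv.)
√(EG − F²)|_{(-4, 0)} = sqrt(86)

E = 50, F = 42, G = 37, so EG − F² = 86. Taking the positive square root: √(EG − F²) = sqrt(86). At (u, v) = (-4, 0): sqrt(86).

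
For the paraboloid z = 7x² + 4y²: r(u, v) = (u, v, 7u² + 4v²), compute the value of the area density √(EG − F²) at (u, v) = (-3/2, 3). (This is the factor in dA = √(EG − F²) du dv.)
√(EG − F²)|_{(-3/2, 3)} = sqrt(1018)

E = 196*u^2 + 1, F = 112*u*v, G = 64*v^2 + 1, so EG − F² = 196*u^2 + 64*v^2 + 1. Taking the positive square root: √(EG − F²) = sqrt(196*u^2 + 64*v^2 + 1). At (u, v) = (-3/2, 3): sqrt(1018).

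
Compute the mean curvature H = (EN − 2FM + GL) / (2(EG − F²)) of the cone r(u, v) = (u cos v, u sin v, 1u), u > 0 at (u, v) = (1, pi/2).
H = sqrt(2)/4

With E = 2, F = 0, G = u^2, L = 0, M = 0, N = sqrt(2)*u^2/(2*Abs(u)), assemble
  H = (EN − 2FM + GL) / (2(EG − F²)) = sqrt(2)/(4*Abs(u)).
At (u, v) = (1, pi/2): H = sqrt(2)/4.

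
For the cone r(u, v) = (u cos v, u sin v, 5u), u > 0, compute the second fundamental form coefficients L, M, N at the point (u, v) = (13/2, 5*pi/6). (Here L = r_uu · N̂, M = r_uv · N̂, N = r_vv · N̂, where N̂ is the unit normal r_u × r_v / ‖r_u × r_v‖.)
L = 0;  M = 0;  N = 5*sqrt(26)/4

Compute the unit normal N̂(u, v) = (-5*sqrt(26)*u*cos(v)/(26*Abs(u)), -5*sqrt(26)*u*sin(v)/(26*Abs(u)), sqrt(26)*u/(26*Abs(u))), and the second partials r_uu, r_uv, r_vv. Take dot products:
  L(u, v) = r_uu · N̂ = 0,
  M(u, v) = r_uv · N̂ = 0,
  N(u, v) = r_vv · N̂ = 5*sqrt(26)*u^2/(26*Abs(u)).
Evaluating at (u, v) = (13/2, 5*pi/6):
  L = 0, M = 0, N = 5*sqrt(26)/4.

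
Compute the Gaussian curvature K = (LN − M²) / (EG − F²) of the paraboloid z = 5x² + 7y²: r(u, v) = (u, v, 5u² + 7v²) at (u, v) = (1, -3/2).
K = 35/73441

Coefficients of the first fundamental form: E = 100*u^2 + 1, F = 140*u*v, G = 196*v^2 + 1.
Coefficients of the second fundamental form: L = 10/sqrt(100*u^2 + 196*v^2 + 1), M = 0, N = 14/sqrt(100*u^2 + 196*v^2 + 1).
Assemble K = (LN − M²)/(EG − F²) = 140/(10000*u^4 + 39200*u^2*v^2 + 200*u^2 + 38416*v^4 + 392*v^2 + 1). At (u, v) = (1, -3/2): K = 35/73441.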